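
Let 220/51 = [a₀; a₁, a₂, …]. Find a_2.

5

220 = 4·51 + 16   →  a_0 = 4
51 = 3·16 + 3   →  a_1 = 3
16 = 5·3 + 1   →  a_2 = 5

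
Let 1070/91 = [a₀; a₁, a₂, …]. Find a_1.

1

1070 = 11·91 + 69   →  a_0 = 11
91 = 1·69 + 22   →  a_1 = 1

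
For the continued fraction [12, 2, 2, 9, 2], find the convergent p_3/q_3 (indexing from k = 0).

Using pₖ = aₖpₖ₋₁ + pₖ₋₂, qₖ = aₖqₖ₋₁ + qₖ₋₂ (with p₋₁=1, p₋₂=0, q₋₁=0, q₋₂=1):
  k=0: a=12, p=12, q=1
  k=1: a=2, p=25, q=2
  k=2: a=2, p=62, q=5
  k=3: a=9, p=583, q=47

583/47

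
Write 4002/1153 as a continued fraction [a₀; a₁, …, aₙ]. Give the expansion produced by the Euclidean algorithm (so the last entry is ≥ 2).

4002 = 3*1153 + 543
1153 = 2*543 + 67
543 = 8*67 + 7
67 = 9*7 + 4
7 = 1*4 + 3
4 = 1*3 + 1
3 = 3*1 + 0  (stop)
So 4002/1153 = [3; 2, 8, 9, 1, 1, 3].

[3; 2, 8, 9, 1, 1, 3]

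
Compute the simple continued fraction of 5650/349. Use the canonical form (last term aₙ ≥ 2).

[16; 5, 3, 2, 9]

5650 = 16·349 + 66
349 = 5·66 + 19
66 = 3·19 + 9
19 = 2·9 + 1
9 = 9·1 + 0  (stop)
So 5650/349 = [16; 5, 3, 2, 9].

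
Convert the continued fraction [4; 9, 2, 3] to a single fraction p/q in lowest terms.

271/66

Using pₖ = aₖpₖ₋₁ + pₖ₋₂ and qₖ = aₖqₖ₋₁ + qₖ₋₂:
  k=0: a=4, p=4, q=1
  k=1: a=9, p=37, q=9
  k=2: a=2, p=78, q=19
  k=3: a=3, p=271, q=66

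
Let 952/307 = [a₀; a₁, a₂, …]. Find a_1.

952 = 3·307 + 31   →  a_0 = 3
307 = 9·31 + 28   →  a_1 = 9

9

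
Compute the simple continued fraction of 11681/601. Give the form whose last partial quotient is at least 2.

11681 = 19·601 + 262
601 = 2·262 + 77
262 = 3·77 + 31
77 = 2·31 + 15
31 = 2·15 + 1
15 = 15·1 + 0  (stop)
So 11681/601 = [19; 2, 3, 2, 2, 15].

[19; 2, 3, 2, 2, 15]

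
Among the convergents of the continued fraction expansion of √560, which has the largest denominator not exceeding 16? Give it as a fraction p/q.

71/3

√560 = [23; 1, 1, 1, 46, …] (period length 4).
Convergents:
  p_0/q_0 = 23/1
  p_1/q_1 = 24/1
  p_2/q_2 = 47/2
  p_3/q_3 = 71/3
  p_4/q_4 = 3313/140
q_3 = 3 ≤ 16 < 140 = q_4, so the answer is 71/3.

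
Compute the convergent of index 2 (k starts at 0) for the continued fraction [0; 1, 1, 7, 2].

1/2

Using pₖ = aₖpₖ₋₁ + pₖ₋₂, qₖ = aₖqₖ₋₁ + qₖ₋₂ (with p₋₁=1, p₋₂=0, q₋₁=0, q₋₂=1):
  k=0: a=0, p=0, q=1
  k=1: a=1, p=1, q=1
  k=2: a=1, p=1, q=2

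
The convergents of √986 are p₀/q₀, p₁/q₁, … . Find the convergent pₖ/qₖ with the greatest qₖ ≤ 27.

√986 = [31; 2, 2, 62, …] (period length 3).
Convergents:
  p_0/q_0 = 31/1
  p_1/q_1 = 63/2
  p_2/q_2 = 157/5
  p_3/q_3 = 9797/312
q_2 = 5 ≤ 27 < 312 = q_3, so the answer is 157/5.

157/5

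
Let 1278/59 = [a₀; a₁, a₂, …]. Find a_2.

1278 = 21·59 + 39   →  a_0 = 21
59 = 1·39 + 20   →  a_1 = 1
39 = 1·20 + 19   →  a_2 = 1

1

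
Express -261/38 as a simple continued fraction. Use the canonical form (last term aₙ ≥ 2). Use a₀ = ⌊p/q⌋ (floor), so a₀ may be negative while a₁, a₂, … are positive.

[-7; 7, 1, 1, 2]

-261 = -7·38 + 5
38 = 7·5 + 3
5 = 1·3 + 2
3 = 1·2 + 1
2 = 2·1 + 0  (stop)
So -261/38 = [-7; 7, 1, 1, 2].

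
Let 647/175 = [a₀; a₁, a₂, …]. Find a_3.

3

647 = 3·175 + 122   →  a_0 = 3
175 = 1·122 + 53   →  a_1 = 1
122 = 2·53 + 16   →  a_2 = 2
53 = 3·16 + 5   →  a_3 = 3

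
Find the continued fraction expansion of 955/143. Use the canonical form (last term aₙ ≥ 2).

[6; 1, 2, 9, 5]

955 = 6·143 + 97
143 = 1·97 + 46
97 = 2·46 + 5
46 = 9·5 + 1
5 = 5·1 + 0  (stop)
So 955/143 = [6; 1, 2, 9, 5].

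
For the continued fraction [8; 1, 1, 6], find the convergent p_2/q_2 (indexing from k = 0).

17/2

Using pₖ = aₖpₖ₋₁ + pₖ₋₂, qₖ = aₖqₖ₋₁ + qₖ₋₂ (with p₋₁=1, p₋₂=0, q₋₁=0, q₋₂=1):
  k=0: a=8, p=8, q=1
  k=1: a=1, p=9, q=1
  k=2: a=1, p=17, q=2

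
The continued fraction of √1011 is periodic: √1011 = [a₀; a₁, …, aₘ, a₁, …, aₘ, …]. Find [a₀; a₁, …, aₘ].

a₀ = ⌊√1011⌋ = 31.
With m₀=0, d₀=1 and mₖ₊₁ = dₖaₖ − mₖ, dₖ₊₁ = (n − mₖ₊₁²)/dₖ, aₖ₊₁ = ⌊(a₀+mₖ₊₁)/dₖ₊₁⌋:
  k=1: m=31, d=50, a=1
  k=2: m=19, d=13, a=3
  k=3: m=20, d=47, a=1
  k=4: m=27, d=6, a=9
  k=5: m=27, d=47, a=1
  k=6: m=20, d=13, a=3
  k=7: m=19, d=50, a=1
  k=8: m=31, d=1, a=62
d=1 and a=2a₀=62 at k=8, so the next step gives (m, d) = (31, 50) again — its k=1 value — and the period has length 8.

[31; 1, 3, 1, 9, 1, 3, 1, 62]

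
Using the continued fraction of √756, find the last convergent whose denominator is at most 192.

2997/109

√756 = [27; 2, 54, …] (period length 2).
Convergents:
  p_0/q_0 = 27/1
  p_1/q_1 = 55/2
  p_2/q_2 = 2997/109
  p_3/q_3 = 6049/220
q_2 = 109 ≤ 192 < 220 = q_3, so the answer is 2997/109.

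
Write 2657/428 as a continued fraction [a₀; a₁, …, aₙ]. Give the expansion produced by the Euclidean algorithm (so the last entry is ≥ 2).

2657 = 6×428 + 89
428 = 4×89 + 72
89 = 1×72 + 17
72 = 4×17 + 4
17 = 4×4 + 1
4 = 4×1 + 0  (stop)
So 2657/428 = [6; 4, 1, 4, 4, 4].

[6; 4, 1, 4, 4, 4]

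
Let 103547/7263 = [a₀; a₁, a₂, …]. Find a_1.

103547 = 14·7263 + 1865   →  a_0 = 14
7263 = 3·1865 + 1668   →  a_1 = 3

3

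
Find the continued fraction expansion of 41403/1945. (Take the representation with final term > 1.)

41403 = 21×1945 + 558
1945 = 3×558 + 271
558 = 2×271 + 16
271 = 16×16 + 15
16 = 1×15 + 1
15 = 15×1 + 0  (stop)
So 41403/1945 = [21; 3, 2, 16, 1, 15].

[21; 3, 2, 16, 1, 15]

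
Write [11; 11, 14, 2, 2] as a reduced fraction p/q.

8839/797

Using pₖ = aₖpₖ₋₁ + pₖ₋₂ and qₖ = aₖqₖ₋₁ + qₖ₋₂:
  k=0: a=11, p=11, q=1
  k=1: a=11, p=122, q=11
  k=2: a=14, p=1719, q=155
  k=3: a=2, p=3560, q=321
  k=4: a=2, p=8839, q=797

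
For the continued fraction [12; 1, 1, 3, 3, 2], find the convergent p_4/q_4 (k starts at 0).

289/23

Using pₖ = aₖpₖ₋₁ + pₖ₋₂, qₖ = aₖqₖ₋₁ + qₖ₋₂ (with p₋₁=1, p₋₂=0, q₋₁=0, q₋₂=1):
  k=0: a=12, p=12, q=1
  k=1: a=1, p=13, q=1
  k=2: a=1, p=25, q=2
  k=3: a=3, p=88, q=7
  k=4: a=3, p=289, q=23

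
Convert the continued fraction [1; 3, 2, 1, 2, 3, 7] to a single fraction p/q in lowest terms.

Fold from the inside: start with 7/1.
  3 + 1/7 = 22/7
  2 + 7/22 = 51/22
  1 + 22/51 = 73/51
  2 + 51/73 = 197/73
  3 + 73/197 = 664/197
  1 + 197/664 = 861/664

861/664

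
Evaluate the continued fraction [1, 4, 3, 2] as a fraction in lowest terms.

Fold from the inside: start with 2/1.
  3 + 1/2 = 7/2
  4 + 2/7 = 30/7
  1 + 7/30 = 37/30

37/30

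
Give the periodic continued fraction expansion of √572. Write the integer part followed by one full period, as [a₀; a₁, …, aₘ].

[23; 1, 10, 1, 46]

a₀ = ⌊√572⌋ = 23.
With m₀=0, d₀=1 and mₖ₊₁ = dₖaₖ − mₖ, dₖ₊₁ = (n − mₖ₊₁²)/dₖ, aₖ₊₁ = ⌊(a₀+mₖ₊₁)/dₖ₊₁⌋:
  k=1: m=23, d=43, a=1
  k=2: m=20, d=4, a=10
  k=3: m=20, d=43, a=1
  k=4: m=23, d=1, a=46
d=1 and a=2a₀=46 at k=4, so the next step gives (m, d) = (23, 43) again — its k=1 value — and the period has length 4.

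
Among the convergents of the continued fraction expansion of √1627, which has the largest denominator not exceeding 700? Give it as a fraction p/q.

√1627 = [40; 2, 1, 39, 1, 2, 80, …] (period length 6).
Convergents:
  p_0/q_0 = 40/1
  p_1/q_1 = 81/2
  p_2/q_2 = 121/3
  p_3/q_3 = 4800/119
  p_4/q_4 = 4921/122
  p_5/q_5 = 14642/363
  p_6/q_6 = 1176281/29162
q_5 = 363 ≤ 700 < 29162 = q_6, so the answer is 14642/363.

14642/363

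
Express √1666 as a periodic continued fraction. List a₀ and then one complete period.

a₀ = ⌊√1666⌋ = 40.
With m₀=0, d₀=1 and mₖ₊₁ = dₖaₖ − mₖ, dₖ₊₁ = (n − mₖ₊₁²)/dₖ, aₖ₊₁ = ⌊(a₀+mₖ₊₁)/dₖ₊₁⌋:
  k=1: m=40, d=66, a=1
  k=2: m=26, d=15, a=4
  k=3: m=34, d=34, a=2
  k=4: m=34, d=15, a=4
  k=5: m=26, d=66, a=1
  k=6: m=40, d=1, a=80
d=1 and a=2a₀=80 at k=6, so the next step gives (m, d) = (40, 66) again — its k=1 value — and the period has length 6.

[40; 1, 4, 2, 4, 1, 80]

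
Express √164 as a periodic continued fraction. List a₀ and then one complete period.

[12; 1, 4, 6, 4, 1, 24]

a₀ = ⌊√164⌋ = 12.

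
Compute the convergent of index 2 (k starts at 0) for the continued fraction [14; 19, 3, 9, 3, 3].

815/58

Using pₖ = aₖpₖ₋₁ + pₖ₋₂, qₖ = aₖqₖ₋₁ + qₖ₋₂ (with p₋₁=1, p₋₂=0, q₋₁=0, q₋₂=1):
  k=0: a=14, p=14, q=1
  k=1: a=19, p=267, q=19
  k=2: a=3, p=815, q=58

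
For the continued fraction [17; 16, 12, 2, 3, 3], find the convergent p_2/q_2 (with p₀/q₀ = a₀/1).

3293/193

Using pₖ = aₖpₖ₋₁ + pₖ₋₂, qₖ = aₖqₖ₋₁ + qₖ₋₂ (with p₋₁=1, p₋₂=0, q₋₁=0, q₋₂=1):
  k=0: a=17, p=17, q=1
  k=1: a=16, p=273, q=16
  k=2: a=12, p=3293, q=193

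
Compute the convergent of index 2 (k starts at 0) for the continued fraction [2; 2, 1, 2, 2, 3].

7/3

Using pₖ = aₖpₖ₋₁ + pₖ₋₂, qₖ = aₖqₖ₋₁ + qₖ₋₂ (with p₋₁=1, p₋₂=0, q₋₁=0, q₋₂=1):
  k=0: a=2, p=2, q=1
  k=1: a=2, p=5, q=2
  k=2: a=1, p=7, q=3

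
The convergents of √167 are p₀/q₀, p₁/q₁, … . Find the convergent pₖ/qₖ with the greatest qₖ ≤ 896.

4355/337

√167 = [12; 1, 11, 1, 24, …] (period length 4).
Convergents:
  p_0/q_0 = 12/1
  p_1/q_1 = 13/1
  p_2/q_2 = 155/12
  p_3/q_3 = 168/13
  p_4/q_4 = 4187/324
  p_5/q_5 = 4355/337
  p_6/q_6 = 52092/4031
q_5 = 337 ≤ 896 < 4031 = q_6, so the answer is 4355/337.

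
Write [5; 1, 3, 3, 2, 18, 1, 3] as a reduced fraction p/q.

13275/2302

Using pₖ = aₖpₖ₋₁ + pₖ₋₂ and qₖ = aₖqₖ₋₁ + qₖ₋₂:
  k=0: a=5, p=5, q=1
  k=1: a=1, p=6, q=1
  k=2: a=3, p=23, q=4
  k=3: a=3, p=75, q=13
  k=4: a=2, p=173, q=30
  k=5: a=18, p=3189, q=553
  k=6: a=1, p=3362, q=583
  k=7: a=3, p=13275, q=2302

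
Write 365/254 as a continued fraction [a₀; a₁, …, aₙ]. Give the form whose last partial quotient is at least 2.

365 = 1×254 + 111
254 = 2×111 + 32
111 = 3×32 + 15
32 = 2×15 + 2
15 = 7×2 + 1
2 = 2×1 + 0  (stop)
So 365/254 = [1; 2, 3, 2, 7, 2].

[1; 2, 3, 2, 7, 2]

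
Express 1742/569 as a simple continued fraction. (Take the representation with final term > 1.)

[3; 16, 3, 1, 8]

1742 = 3×569 + 35
569 = 16×35 + 9
35 = 3×9 + 8
9 = 1×8 + 1
8 = 8×1 + 0  (stop)
So 1742/569 = [3; 16, 3, 1, 8].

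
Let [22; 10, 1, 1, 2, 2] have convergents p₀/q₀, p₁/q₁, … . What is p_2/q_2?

Using pₖ = aₖpₖ₋₁ + pₖ₋₂, qₖ = aₖqₖ₋₁ + qₖ₋₂ (with p₋₁=1, p₋₂=0, q₋₁=0, q₋₂=1):
  k=0: a=22, p=22, q=1
  k=1: a=10, p=221, q=10
  k=2: a=1, p=243, q=11

243/11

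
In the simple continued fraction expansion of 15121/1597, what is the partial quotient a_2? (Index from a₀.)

15121 = 9·1597 + 748   →  a_0 = 9
1597 = 2·748 + 101   →  a_1 = 2
748 = 7·101 + 41   →  a_2 = 7

7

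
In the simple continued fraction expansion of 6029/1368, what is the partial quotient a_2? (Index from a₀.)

2

6029 = 4·1368 + 557   →  a_0 = 4
1368 = 2·557 + 254   →  a_1 = 2
557 = 2·254 + 49   →  a_2 = 2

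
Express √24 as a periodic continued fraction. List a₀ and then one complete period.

a₀ = ⌊√24⌋ = 4.
With m₀=0, d₀=1 and mₖ₊₁ = dₖaₖ − mₖ, dₖ₊₁ = (n − mₖ₊₁²)/dₖ, aₖ₊₁ = ⌊(a₀+mₖ₊₁)/dₖ₊₁⌋:
  k=1: m=4, d=8, a=1
  k=2: m=4, d=1, a=8
d=1 and a=2a₀=8 at k=2, so the next step gives (m, d) = (4, 8) again — its k=1 value — and the period has length 2.

[4; 1, 8]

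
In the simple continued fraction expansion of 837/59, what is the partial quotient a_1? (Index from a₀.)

5

837 = 14·59 + 11   →  a_0 = 14
59 = 5·11 + 4   →  a_1 = 5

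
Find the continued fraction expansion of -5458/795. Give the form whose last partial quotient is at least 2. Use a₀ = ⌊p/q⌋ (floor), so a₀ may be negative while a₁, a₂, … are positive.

-5458 = -7·795 + 107
795 = 7·107 + 46
107 = 2·46 + 15
46 = 3·15 + 1
15 = 15·1 + 0  (stop)
So -5458/795 = [-7; 7, 2, 3, 15].

[-7; 7, 2, 3, 15]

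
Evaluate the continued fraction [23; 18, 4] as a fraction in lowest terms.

Using pₖ = aₖpₖ₋₁ + pₖ₋₂ and qₖ = aₖqₖ₋₁ + qₖ₋₂:
  k=0: a=23, p=23, q=1
  k=1: a=18, p=415, q=18
  k=2: a=4, p=1683, q=73

1683/73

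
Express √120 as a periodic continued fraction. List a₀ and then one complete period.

[10; 1, 20]

a₀ = ⌊√120⌋ = 10.
With m₀=0, d₀=1 and mₖ₊₁ = dₖaₖ − mₖ, dₖ₊₁ = (n − mₖ₊₁²)/dₖ, aₖ₊₁ = ⌊(a₀+mₖ₊₁)/dₖ₊₁⌋:
  k=1: m=10, d=20, a=1
  k=2: m=10, d=1, a=20
d=1 and a=2a₀=20 at k=2, so the next step gives (m, d) = (10, 20) again — its k=1 value — and the period has length 2.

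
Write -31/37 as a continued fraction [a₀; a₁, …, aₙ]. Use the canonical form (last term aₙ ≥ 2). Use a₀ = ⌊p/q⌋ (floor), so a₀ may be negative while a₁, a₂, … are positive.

[-1; 6, 6]

-31 = -1*37 + 6
37 = 6*6 + 1
6 = 6*1 + 0  (stop)
So -31/37 = [-1; 6, 6].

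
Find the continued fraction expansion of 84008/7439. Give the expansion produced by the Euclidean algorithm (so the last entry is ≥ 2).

[11; 3, 2, 2, 2, 2, 7, 10]

84008 = 11·7439 + 2179
7439 = 3·2179 + 902
2179 = 2·902 + 375
902 = 2·375 + 152
375 = 2·152 + 71
152 = 2·71 + 10
71 = 7·10 + 1
10 = 10·1 + 0  (stop)
So 84008/7439 = [11; 3, 2, 2, 2, 2, 7, 10].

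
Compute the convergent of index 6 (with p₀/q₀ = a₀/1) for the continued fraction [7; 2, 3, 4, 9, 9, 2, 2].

Using pₖ = aₖpₖ₋₁ + pₖ₋₂, qₖ = aₖqₖ₋₁ + qₖ₋₂ (with p₋₁=1, p₋₂=0, q₋₁=0, q₋₂=1):
  k=0: a=7, p=7, q=1
  k=1: a=2, p=15, q=2
  k=2: a=3, p=52, q=7
  k=3: a=4, p=223, q=30
  k=4: a=9, p=2059, q=277
  k=5: a=9, p=18754, q=2523
  k=6: a=2, p=39567, q=5323

39567/5323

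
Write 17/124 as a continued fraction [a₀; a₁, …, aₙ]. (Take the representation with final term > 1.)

[0; 7, 3, 2, 2]

17 = 0×124 + 17
124 = 7×17 + 5
17 = 3×5 + 2
5 = 2×2 + 1
2 = 2×1 + 0  (stop)
So 17/124 = [0; 7, 3, 2, 2].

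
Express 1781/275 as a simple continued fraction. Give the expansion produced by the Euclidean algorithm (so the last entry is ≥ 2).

[6; 2, 10, 13]

1781 = 6·275 + 131
275 = 2·131 + 13
131 = 10·13 + 1
13 = 13·1 + 0  (stop)
So 1781/275 = [6; 2, 10, 13].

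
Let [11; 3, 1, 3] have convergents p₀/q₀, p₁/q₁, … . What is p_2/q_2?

45/4

Using pₖ = aₖpₖ₋₁ + pₖ₋₂, qₖ = aₖqₖ₋₁ + qₖ₋₂ (with p₋₁=1, p₋₂=0, q₋₁=0, q₋₂=1):
  k=0: a=11, p=11, q=1
  k=1: a=3, p=34, q=3
  k=2: a=1, p=45, q=4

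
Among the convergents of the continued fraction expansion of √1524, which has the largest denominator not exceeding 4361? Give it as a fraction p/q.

79209/2029

√1524 = [39; 26, 78, …] (period length 2).
Convergents:
  p_0/q_0 = 39/1
  p_1/q_1 = 1015/26
  p_2/q_2 = 79209/2029
  p_3/q_3 = 2060449/52780
q_2 = 2029 ≤ 4361 < 52780 = q_3, so the answer is 79209/2029.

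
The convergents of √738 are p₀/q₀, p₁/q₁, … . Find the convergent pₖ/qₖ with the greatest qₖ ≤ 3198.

√738 = [27; 6, 54, …] (period length 2).
Convergents:
  p_0/q_0 = 27/1
  p_1/q_1 = 163/6
  p_2/q_2 = 8829/325
  p_3/q_3 = 53137/1956
  p_4/q_4 = 2878227/105949
q_3 = 1956 ≤ 3198 < 105949 = q_4, so the answer is 53137/1956.

53137/1956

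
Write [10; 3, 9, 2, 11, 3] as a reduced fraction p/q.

Using pₖ = aₖpₖ₋₁ + pₖ₋₂ and qₖ = aₖqₖ₋₁ + qₖ₋₂:
  k=0: a=10, p=10, q=1
  k=1: a=3, p=31, q=3
  k=2: a=9, p=289, q=28
  k=3: a=2, p=609, q=59
  k=4: a=11, p=6988, q=677
  k=5: a=3, p=21573, q=2090

21573/2090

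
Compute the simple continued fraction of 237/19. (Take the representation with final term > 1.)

[12; 2, 9]

237 = 12*19 + 9
19 = 2*9 + 1
9 = 9*1 + 0  (stop)
So 237/19 = [12; 2, 9].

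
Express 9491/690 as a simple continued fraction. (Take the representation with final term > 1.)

[13; 1, 3, 12, 14]

9491 = 13×690 + 521
690 = 1×521 + 169
521 = 3×169 + 14
169 = 12×14 + 1
14 = 14×1 + 0  (stop)
So 9491/690 = [13; 1, 3, 12, 14].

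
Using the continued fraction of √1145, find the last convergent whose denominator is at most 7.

√1145 = [33; 1, 5, 5, 1, 66, …] (period length 5).
Convergents:
  p_0/q_0 = 33/1
  p_1/q_1 = 34/1
  p_2/q_2 = 203/6
  p_3/q_3 = 1049/31
q_2 = 6 ≤ 7 < 31 = q_3, so the answer is 203/6.

203/6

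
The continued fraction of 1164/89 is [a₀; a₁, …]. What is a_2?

1

1164 = 13·89 + 7   →  a_0 = 13
89 = 12·7 + 5   →  a_1 = 12
7 = 1·5 + 2   →  a_2 = 1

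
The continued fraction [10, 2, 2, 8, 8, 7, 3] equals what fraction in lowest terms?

79367/7628

Using pₖ = aₖpₖ₋₁ + pₖ₋₂ and qₖ = aₖqₖ₋₁ + qₖ₋₂:
  k=0: a=10, p=10, q=1
  k=1: a=2, p=21, q=2
  k=2: a=2, p=52, q=5
  k=3: a=8, p=437, q=42
  k=4: a=8, p=3548, q=341
  k=5: a=7, p=25273, q=2429
  k=6: a=3, p=79367, q=7628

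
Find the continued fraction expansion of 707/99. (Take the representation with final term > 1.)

[7; 7, 14]

707 = 7·99 + 14
99 = 7·14 + 1
14 = 14·1 + 0  (stop)
So 707/99 = [7; 7, 14].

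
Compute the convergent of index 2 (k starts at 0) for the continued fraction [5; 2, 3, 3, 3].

Using pₖ = aₖpₖ₋₁ + pₖ₋₂, qₖ = aₖqₖ₋₁ + qₖ₋₂ (with p₋₁=1, p₋₂=0, q₋₁=0, q₋₂=1):
  k=0: a=5, p=5, q=1
  k=1: a=2, p=11, q=2
  k=2: a=3, p=38, q=7

38/7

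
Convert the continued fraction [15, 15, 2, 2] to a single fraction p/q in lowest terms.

1160/77

Fold from the inside: start with 2/1.
  2 + 1/2 = 5/2
  15 + 2/5 = 77/5
  15 + 5/77 = 1160/77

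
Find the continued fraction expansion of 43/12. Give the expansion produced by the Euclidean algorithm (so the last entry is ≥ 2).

[3; 1, 1, 2, 2]

43 = 3×12 + 7
12 = 1×7 + 5
7 = 1×5 + 2
5 = 2×2 + 1
2 = 2×1 + 0  (stop)
So 43/12 = [3; 1, 1, 2, 2].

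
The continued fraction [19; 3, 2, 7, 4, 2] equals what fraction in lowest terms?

Fold from the inside: start with 2/1.
  4 + 1/2 = 9/2
  7 + 2/9 = 65/9
  2 + 9/65 = 139/65
  3 + 65/139 = 482/139
  19 + 139/482 = 9297/482

9297/482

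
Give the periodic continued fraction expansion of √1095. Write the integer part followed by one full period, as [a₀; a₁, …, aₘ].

[33; 11, 66]

a₀ = ⌊√1095⌋ = 33.
With m₀=0, d₀=1 and mₖ₊₁ = dₖaₖ − mₖ, dₖ₊₁ = (n − mₖ₊₁²)/dₖ, aₖ₊₁ = ⌊(a₀+mₖ₊₁)/dₖ₊₁⌋:
  k=1: m=33, d=6, a=11
  k=2: m=33, d=1, a=66
d=1 and a=2a₀=66 at k=2, so the next step gives (m, d) = (33, 6) again — its k=1 value — and the period has length 2.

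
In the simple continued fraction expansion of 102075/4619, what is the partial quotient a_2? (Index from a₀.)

102075 = 22·4619 + 457   →  a_0 = 22
4619 = 10·457 + 49   →  a_1 = 10
457 = 9·49 + 16   →  a_2 = 9

9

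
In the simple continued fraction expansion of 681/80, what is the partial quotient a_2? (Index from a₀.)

1

681 = 8·80 + 41   →  a_0 = 8
80 = 1·41 + 39   →  a_1 = 1
41 = 1·39 + 2   →  a_2 = 1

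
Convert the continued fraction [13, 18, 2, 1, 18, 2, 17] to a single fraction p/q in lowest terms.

Using pₖ = aₖpₖ₋₁ + pₖ₋₂ and qₖ = aₖqₖ₋₁ + qₖ₋₂:
  k=0: a=13, p=13, q=1
  k=1: a=18, p=235, q=18
  k=2: a=2, p=483, q=37
  k=3: a=1, p=718, q=55
  k=4: a=18, p=13407, q=1027
  k=5: a=2, p=27532, q=2109
  k=6: a=17, p=481451, q=36880

481451/36880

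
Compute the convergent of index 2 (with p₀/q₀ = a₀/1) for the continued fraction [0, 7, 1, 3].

1/8

Using pₖ = aₖpₖ₋₁ + pₖ₋₂, qₖ = aₖqₖ₋₁ + qₖ₋₂ (with p₋₁=1, p₋₂=0, q₋₁=0, q₋₂=1):
  k=0: a=0, p=0, q=1
  k=1: a=7, p=1, q=7
  k=2: a=1, p=1, q=8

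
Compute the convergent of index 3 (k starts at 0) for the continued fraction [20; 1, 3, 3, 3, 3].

Using pₖ = aₖpₖ₋₁ + pₖ₋₂, qₖ = aₖqₖ₋₁ + qₖ₋₂ (with p₋₁=1, p₋₂=0, q₋₁=0, q₋₂=1):
  k=0: a=20, p=20, q=1
  k=1: a=1, p=21, q=1
  k=2: a=3, p=83, q=4
  k=3: a=3, p=270, q=13

270/13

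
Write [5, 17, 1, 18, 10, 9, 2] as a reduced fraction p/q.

Fold from the inside: start with 2/1.
  9 + 1/2 = 19/2
  10 + 2/19 = 192/19
  18 + 19/192 = 3475/192
  1 + 192/3475 = 3667/3475
  17 + 3475/3667 = 65814/3667
  5 + 3667/65814 = 332737/65814

332737/65814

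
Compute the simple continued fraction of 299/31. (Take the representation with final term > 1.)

[9; 1, 1, 1, 4, 2]

299 = 9*31 + 20
31 = 1*20 + 11
20 = 1*11 + 9
11 = 1*9 + 2
9 = 4*2 + 1
2 = 2*1 + 0  (stop)
So 299/31 = [9; 1, 1, 1, 4, 2].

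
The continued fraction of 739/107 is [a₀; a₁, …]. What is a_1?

739 = 6·107 + 97   →  a_0 = 6
107 = 1·97 + 10   →  a_1 = 1

1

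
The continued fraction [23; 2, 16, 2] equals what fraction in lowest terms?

1597/68

Using pₖ = aₖpₖ₋₁ + pₖ₋₂ and qₖ = aₖqₖ₋₁ + qₖ₋₂:
  k=0: a=23, p=23, q=1
  k=1: a=2, p=47, q=2
  k=2: a=16, p=775, q=33
  k=3: a=2, p=1597, q=68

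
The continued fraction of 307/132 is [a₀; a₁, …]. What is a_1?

3

307 = 2·132 + 43   →  a_0 = 2
132 = 3·43 + 3   →  a_1 = 3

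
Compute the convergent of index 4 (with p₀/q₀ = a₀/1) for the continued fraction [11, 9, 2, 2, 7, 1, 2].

3865/348

Using pₖ = aₖpₖ₋₁ + pₖ₋₂, qₖ = aₖqₖ₋₁ + qₖ₋₂ (with p₋₁=1, p₋₂=0, q₋₁=0, q₋₂=1):
  k=0: a=11, p=11, q=1
  k=1: a=9, p=100, q=9
  k=2: a=2, p=211, q=19
  k=3: a=2, p=522, q=47
  k=4: a=7, p=3865, q=348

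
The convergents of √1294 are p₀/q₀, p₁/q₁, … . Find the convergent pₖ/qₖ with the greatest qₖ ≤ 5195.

√1294 = [35; 1, 34, 1, 70, …] (period length 4).
Convergents:
  p_0/q_0 = 35/1
  p_1/q_1 = 36/1
  p_2/q_2 = 1259/35
  p_3/q_3 = 1295/36
  p_4/q_4 = 91909/2555
  p_5/q_5 = 93204/2591
  p_6/q_6 = 3260845/90649
q_5 = 2591 ≤ 5195 < 90649 = q_6, so the answer is 93204/2591.

93204/2591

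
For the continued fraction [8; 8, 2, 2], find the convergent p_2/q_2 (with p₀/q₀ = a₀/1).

Using pₖ = aₖpₖ₋₁ + pₖ₋₂, qₖ = aₖqₖ₋₁ + qₖ₋₂ (with p₋₁=1, p₋₂=0, q₋₁=0, q₋₂=1):
  k=0: a=8, p=8, q=1
  k=1: a=8, p=65, q=8
  k=2: a=2, p=138, q=17

138/17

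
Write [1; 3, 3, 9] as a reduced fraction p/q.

121/93

Using pₖ = aₖpₖ₋₁ + pₖ₋₂ and qₖ = aₖqₖ₋₁ + qₖ₋₂:
  k=0: a=1, p=1, q=1
  k=1: a=3, p=4, q=3
  k=2: a=3, p=13, q=10
  k=3: a=9, p=121, q=93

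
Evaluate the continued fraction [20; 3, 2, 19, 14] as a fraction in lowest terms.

Using pₖ = aₖpₖ₋₁ + pₖ₋₂ and qₖ = aₖqₖ₋₁ + qₖ₋₂:
  k=0: a=20, p=20, q=1
  k=1: a=3, p=61, q=3
  k=2: a=2, p=142, q=7
  k=3: a=19, p=2759, q=136
  k=4: a=14, p=38768, q=1911

38768/1911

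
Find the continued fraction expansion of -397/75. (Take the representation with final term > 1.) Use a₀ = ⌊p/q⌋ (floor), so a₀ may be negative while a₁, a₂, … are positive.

[-6; 1, 2, 2, 2, 4]

-397 = -6×75 + 53
75 = 1×53 + 22
53 = 2×22 + 9
22 = 2×9 + 4
9 = 2×4 + 1
4 = 4×1 + 0  (stop)
So -397/75 = [-6; 1, 2, 2, 2, 4].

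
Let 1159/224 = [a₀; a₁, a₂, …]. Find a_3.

1159 = 5·224 + 39   →  a_0 = 5
224 = 5·39 + 29   →  a_1 = 5
39 = 1·29 + 10   →  a_2 = 1
29 = 2·10 + 9   →  a_3 = 2

2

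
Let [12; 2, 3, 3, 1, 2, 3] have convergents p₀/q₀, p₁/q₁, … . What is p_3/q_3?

Using pₖ = aₖpₖ₋₁ + pₖ₋₂, qₖ = aₖqₖ₋₁ + qₖ₋₂ (with p₋₁=1, p₋₂=0, q₋₁=0, q₋₂=1):
  k=0: a=12, p=12, q=1
  k=1: a=2, p=25, q=2
  k=2: a=3, p=87, q=7
  k=3: a=3, p=286, q=23

286/23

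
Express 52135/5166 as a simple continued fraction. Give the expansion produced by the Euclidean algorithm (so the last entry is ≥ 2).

52135 = 10×5166 + 475
5166 = 10×475 + 416
475 = 1×416 + 59
416 = 7×59 + 3
59 = 19×3 + 2
3 = 1×2 + 1
2 = 2×1 + 0  (stop)
So 52135/5166 = [10; 10, 1, 7, 19, 1, 2].

[10; 10, 1, 7, 19, 1, 2]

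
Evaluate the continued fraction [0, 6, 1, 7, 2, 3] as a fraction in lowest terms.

59/406

Using pₖ = aₖpₖ₋₁ + pₖ₋₂ and qₖ = aₖqₖ₋₁ + qₖ₋₂:
  k=0: a=0, p=0, q=1
  k=1: a=6, p=1, q=6
  k=2: a=1, p=1, q=7
  k=3: a=7, p=8, q=55
  k=4: a=2, p=17, q=117
  k=5: a=3, p=59, q=406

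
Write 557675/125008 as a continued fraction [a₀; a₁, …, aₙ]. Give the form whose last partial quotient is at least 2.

557675 = 4·125008 + 57643
125008 = 2·57643 + 9722
57643 = 5·9722 + 9033
9722 = 1·9033 + 689
9033 = 13·689 + 76
689 = 9·76 + 5
76 = 15·5 + 1
5 = 5·1 + 0  (stop)
So 557675/125008 = [4; 2, 5, 1, 13, 9, 15, 5].

[4; 2, 5, 1, 13, 9, 15, 5]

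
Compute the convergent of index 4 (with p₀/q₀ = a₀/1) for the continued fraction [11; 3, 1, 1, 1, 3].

Using pₖ = aₖpₖ₋₁ + pₖ₋₂, qₖ = aₖqₖ₋₁ + qₖ₋₂ (with p₋₁=1, p₋₂=0, q₋₁=0, q₋₂=1):
  k=0: a=11, p=11, q=1
  k=1: a=3, p=34, q=3
  k=2: a=1, p=45, q=4
  k=3: a=1, p=79, q=7
  k=4: a=1, p=124, q=11

124/11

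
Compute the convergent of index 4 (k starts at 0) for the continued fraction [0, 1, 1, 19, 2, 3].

41/80

Using pₖ = aₖpₖ₋₁ + pₖ₋₂, qₖ = aₖqₖ₋₁ + qₖ₋₂ (with p₋₁=1, p₋₂=0, q₋₁=0, q₋₂=1):
  k=0: a=0, p=0, q=1
  k=1: a=1, p=1, q=1
  k=2: a=1, p=1, q=2
  k=3: a=19, p=20, q=39
  k=4: a=2, p=41, q=80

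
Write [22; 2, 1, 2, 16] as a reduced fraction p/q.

2931/131

Using pₖ = aₖpₖ₋₁ + pₖ₋₂ and qₖ = aₖqₖ₋₁ + qₖ₋₂:
  k=0: a=22, p=22, q=1
  k=1: a=2, p=45, q=2
  k=2: a=1, p=67, q=3
  k=3: a=2, p=179, q=8
  k=4: a=16, p=2931, q=131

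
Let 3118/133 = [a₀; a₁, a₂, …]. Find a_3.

1

3118 = 23·133 + 59   →  a_0 = 23
133 = 2·59 + 15   →  a_1 = 2
59 = 3·15 + 14   →  a_2 = 3
15 = 1·14 + 1   →  a_3 = 1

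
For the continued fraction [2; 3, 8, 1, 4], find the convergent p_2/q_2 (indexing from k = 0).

Using pₖ = aₖpₖ₋₁ + pₖ₋₂, qₖ = aₖqₖ₋₁ + qₖ₋₂ (with p₋₁=1, p₋₂=0, q₋₁=0, q₋₂=1):
  k=0: a=2, p=2, q=1
  k=1: a=3, p=7, q=3
  k=2: a=8, p=58, q=25

58/25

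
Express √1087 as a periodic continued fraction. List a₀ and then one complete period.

[32; 1, 31, 1, 64]

a₀ = ⌊√1087⌋ = 32.
With m₀=0, d₀=1 and mₖ₊₁ = dₖaₖ − mₖ, dₖ₊₁ = (n − mₖ₊₁²)/dₖ, aₖ₊₁ = ⌊(a₀+mₖ₊₁)/dₖ₊₁⌋:
  k=1: m=32, d=63, a=1
  k=2: m=31, d=2, a=31
  k=3: m=31, d=63, a=1
  k=4: m=32, d=1, a=64
d=1 and a=2a₀=64 at k=4, so the next step gives (m, d) = (32, 63) again — its k=1 value — and the period has length 4.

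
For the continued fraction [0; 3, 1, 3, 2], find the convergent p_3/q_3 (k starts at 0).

Using pₖ = aₖpₖ₋₁ + pₖ₋₂, qₖ = aₖqₖ₋₁ + qₖ₋₂ (with p₋₁=1, p₋₂=0, q₋₁=0, q₋₂=1):
  k=0: a=0, p=0, q=1
  k=1: a=3, p=1, q=3
  k=2: a=1, p=1, q=4
  k=3: a=3, p=4, q=15

4/15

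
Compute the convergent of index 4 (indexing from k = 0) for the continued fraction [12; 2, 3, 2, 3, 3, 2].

Using pₖ = aₖpₖ₋₁ + pₖ₋₂, qₖ = aₖqₖ₋₁ + qₖ₋₂ (with p₋₁=1, p₋₂=0, q₋₁=0, q₋₂=1):
  k=0: a=12, p=12, q=1
  k=1: a=2, p=25, q=2
  k=2: a=3, p=87, q=7
  k=3: a=2, p=199, q=16
  k=4: a=3, p=684, q=55

684/55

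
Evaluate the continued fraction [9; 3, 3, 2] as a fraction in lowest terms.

Fold from the inside: start with 2/1.
  3 + 1/2 = 7/2
  3 + 2/7 = 23/7
  9 + 7/23 = 214/23

214/23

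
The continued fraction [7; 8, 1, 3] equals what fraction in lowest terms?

Fold from the inside: start with 3/1.
  1 + 1/3 = 4/3
  8 + 3/4 = 35/4
  7 + 4/35 = 249/35

249/35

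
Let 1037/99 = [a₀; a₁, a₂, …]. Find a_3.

2

1037 = 10·99 + 47   →  a_0 = 10
99 = 2·47 + 5   →  a_1 = 2
47 = 9·5 + 2   →  a_2 = 9
5 = 2·2 + 1   →  a_3 = 2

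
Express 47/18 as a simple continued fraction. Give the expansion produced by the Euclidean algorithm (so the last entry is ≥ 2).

47 = 2*18 + 11
18 = 1*11 + 7
11 = 1*7 + 4
7 = 1*4 + 3
4 = 1*3 + 1
3 = 3*1 + 0  (stop)
So 47/18 = [2; 1, 1, 1, 1, 3].

[2; 1, 1, 1, 1, 3]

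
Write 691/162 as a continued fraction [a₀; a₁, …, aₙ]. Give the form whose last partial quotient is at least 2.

[4; 3, 1, 3, 3, 3]

691 = 4×162 + 43
162 = 3×43 + 33
43 = 1×33 + 10
33 = 3×10 + 3
10 = 3×3 + 1
3 = 3×1 + 0  (stop)
So 691/162 = [4; 3, 1, 3, 3, 3].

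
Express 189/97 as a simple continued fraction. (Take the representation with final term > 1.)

[1; 1, 18, 2, 2]

189 = 1*97 + 92
97 = 1*92 + 5
92 = 18*5 + 2
5 = 2*2 + 1
2 = 2*1 + 0  (stop)
So 189/97 = [1; 1, 18, 2, 2].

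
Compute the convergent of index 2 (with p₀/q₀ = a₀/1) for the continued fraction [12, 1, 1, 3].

25/2

Using pₖ = aₖpₖ₋₁ + pₖ₋₂, qₖ = aₖqₖ₋₁ + qₖ₋₂ (with p₋₁=1, p₋₂=0, q₋₁=0, q₋₂=1):
  k=0: a=12, p=12, q=1
  k=1: a=1, p=13, q=1
  k=2: a=1, p=25, q=2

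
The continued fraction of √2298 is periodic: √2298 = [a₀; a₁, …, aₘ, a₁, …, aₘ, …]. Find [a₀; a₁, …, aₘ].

a₀ = ⌊√2298⌋ = 47.
With m₀=0, d₀=1 and mₖ₊₁ = dₖaₖ − mₖ, dₖ₊₁ = (n − mₖ₊₁²)/dₖ, aₖ₊₁ = ⌊(a₀+mₖ₊₁)/dₖ₊₁⌋:
  k=1: m=47, d=89, a=1
  k=2: m=42, d=6, a=14
  k=3: m=42, d=89, a=1
  k=4: m=47, d=1, a=94
d=1 and a=2a₀=94 at k=4, so the next step gives (m, d) = (47, 89) again — its k=1 value — and the period has length 4.

[47; 1, 14, 1, 94]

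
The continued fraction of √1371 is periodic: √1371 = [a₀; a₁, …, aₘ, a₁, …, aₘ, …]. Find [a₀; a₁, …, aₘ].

a₀ = ⌊√1371⌋ = 37.
With m₀=0, d₀=1 and mₖ₊₁ = dₖaₖ − mₖ, dₖ₊₁ = (n − mₖ₊₁²)/dₖ, aₖ₊₁ = ⌊(a₀+mₖ₊₁)/dₖ₊₁⌋:
  k=1: m=37, d=2, a=37
  k=2: m=37, d=1, a=74
d=1 and a=2a₀=74 at k=2, so the next step gives (m, d) = (37, 2) again — its k=1 value — and the period has length 2.

[37; 37, 74]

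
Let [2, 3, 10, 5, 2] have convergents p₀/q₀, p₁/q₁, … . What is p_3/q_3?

Using pₖ = aₖpₖ₋₁ + pₖ₋₂, qₖ = aₖqₖ₋₁ + qₖ₋₂ (with p₋₁=1, p₋₂=0, q₋₁=0, q₋₂=1):
  k=0: a=2, p=2, q=1
  k=1: a=3, p=7, q=3
  k=2: a=10, p=72, q=31
  k=3: a=5, p=367, q=158

367/158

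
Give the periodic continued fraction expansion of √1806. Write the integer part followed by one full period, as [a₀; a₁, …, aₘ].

a₀ = ⌊√1806⌋ = 42.
With m₀=0, d₀=1 and mₖ₊₁ = dₖaₖ − mₖ, dₖ₊₁ = (n − mₖ₊₁²)/dₖ, aₖ₊₁ = ⌊(a₀+mₖ₊₁)/dₖ₊₁⌋:
  k=1: m=42, d=42, a=2
  k=2: m=42, d=1, a=84
d=1 and a=2a₀=84 at k=2, so the next step gives (m, d) = (42, 42) again — its k=1 value — and the period has length 2.

[42; 2, 84]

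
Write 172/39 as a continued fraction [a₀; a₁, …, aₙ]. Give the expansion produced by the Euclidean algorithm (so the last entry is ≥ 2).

172 = 4×39 + 16
39 = 2×16 + 7
16 = 2×7 + 2
7 = 3×2 + 1
2 = 2×1 + 0  (stop)
So 172/39 = [4; 2, 2, 3, 2].

[4; 2, 2, 3, 2]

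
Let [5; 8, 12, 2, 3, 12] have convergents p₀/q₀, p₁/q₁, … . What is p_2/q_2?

Using pₖ = aₖpₖ₋₁ + pₖ₋₂, qₖ = aₖqₖ₋₁ + qₖ₋₂ (with p₋₁=1, p₋₂=0, q₋₁=0, q₋₂=1):
  k=0: a=5, p=5, q=1
  k=1: a=8, p=41, q=8
  k=2: a=12, p=497, q=97

497/97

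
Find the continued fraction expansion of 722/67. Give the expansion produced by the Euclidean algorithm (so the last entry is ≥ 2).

[10; 1, 3, 2, 7]

722 = 10·67 + 52
67 = 1·52 + 15
52 = 3·15 + 7
15 = 2·7 + 1
7 = 7·1 + 0  (stop)
So 722/67 = [10; 1, 3, 2, 7].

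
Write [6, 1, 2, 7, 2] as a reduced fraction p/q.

Fold from the inside: start with 2/1.
  7 + 1/2 = 15/2
  2 + 2/15 = 32/15
  1 + 15/32 = 47/32
  6 + 32/47 = 314/47

314/47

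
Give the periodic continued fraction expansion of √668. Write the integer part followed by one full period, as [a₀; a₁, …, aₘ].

a₀ = ⌊√668⌋ = 25.
With m₀=0, d₀=1 and mₖ₊₁ = dₖaₖ − mₖ, dₖ₊₁ = (n − mₖ₊₁²)/dₖ, aₖ₊₁ = ⌊(a₀+mₖ₊₁)/dₖ₊₁⌋:
  k=1: m=25, d=43, a=1
  k=2: m=18, d=8, a=5
  k=3: m=22, d=23, a=2
  k=4: m=24, d=4, a=12
  k=5: m=24, d=23, a=2
  k=6: m=22, d=8, a=5
  k=7: m=18, d=43, a=1
  k=8: m=25, d=1, a=50
d=1 and a=2a₀=50 at k=8, so the next step gives (m, d) = (25, 43) again — its k=1 value — and the period has length 8.

[25; 1, 5, 2, 12, 2, 5, 1, 50]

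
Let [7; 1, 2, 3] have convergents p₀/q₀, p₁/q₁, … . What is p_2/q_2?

23/3

Using pₖ = aₖpₖ₋₁ + pₖ₋₂, qₖ = aₖqₖ₋₁ + qₖ₋₂ (with p₋₁=1, p₋₂=0, q₋₁=0, q₋₂=1):
  k=0: a=7, p=7, q=1
  k=1: a=1, p=8, q=1
  k=2: a=2, p=23, q=3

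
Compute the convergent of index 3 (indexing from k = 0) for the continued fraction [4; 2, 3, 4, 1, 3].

133/30

Using pₖ = aₖpₖ₋₁ + pₖ₋₂, qₖ = aₖqₖ₋₁ + qₖ₋₂ (with p₋₁=1, p₋₂=0, q₋₁=0, q₋₂=1):
  k=0: a=4, p=4, q=1
  k=1: a=2, p=9, q=2
  k=2: a=3, p=31, q=7
  k=3: a=4, p=133, q=30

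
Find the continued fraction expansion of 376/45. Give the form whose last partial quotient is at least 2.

376 = 8*45 + 16
45 = 2*16 + 13
16 = 1*13 + 3
13 = 4*3 + 1
3 = 3*1 + 0  (stop)
So 376/45 = [8; 2, 1, 4, 3].

[8; 2, 1, 4, 3]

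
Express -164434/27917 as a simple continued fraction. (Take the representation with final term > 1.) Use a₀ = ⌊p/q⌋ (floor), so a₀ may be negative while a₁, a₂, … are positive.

[-6; 9, 10, 16, 1, 17]

-164434 = -6·27917 + 3068
27917 = 9·3068 + 305
3068 = 10·305 + 18
305 = 16·18 + 17
18 = 1·17 + 1
17 = 17·1 + 0  (stop)
So -164434/27917 = [-6; 9, 10, 16, 1, 17].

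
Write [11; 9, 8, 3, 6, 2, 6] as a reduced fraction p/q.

223315/20101

Using pₖ = aₖpₖ₋₁ + pₖ₋₂ and qₖ = aₖqₖ₋₁ + qₖ₋₂:
  k=0: a=11, p=11, q=1
  k=1: a=9, p=100, q=9
  k=2: a=8, p=811, q=73
  k=3: a=3, p=2533, q=228
  k=4: a=6, p=16009, q=1441
  k=5: a=2, p=34551, q=3110
  k=6: a=6, p=223315, q=20101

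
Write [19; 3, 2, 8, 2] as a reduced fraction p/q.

Fold from the inside: start with 2/1.
  8 + 1/2 = 17/2
  2 + 2/17 = 36/17
  3 + 17/36 = 125/36
  19 + 36/125 = 2411/125

2411/125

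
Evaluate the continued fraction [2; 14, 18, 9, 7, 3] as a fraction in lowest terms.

105962/51161

Fold from the inside: start with 3/1.
  7 + 1/3 = 22/3
  9 + 3/22 = 201/22
  18 + 22/201 = 3640/201
  14 + 201/3640 = 51161/3640
  2 + 3640/51161 = 105962/51161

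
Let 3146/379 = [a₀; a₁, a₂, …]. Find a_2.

3

3146 = 8·379 + 114   →  a_0 = 8
379 = 3·114 + 37   →  a_1 = 3
114 = 3·37 + 3   →  a_2 = 3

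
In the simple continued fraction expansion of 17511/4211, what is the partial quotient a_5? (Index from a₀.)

17511 = 4·4211 + 667   →  a_0 = 4
4211 = 6·667 + 209   →  a_1 = 6
667 = 3·209 + 40   →  a_2 = 3
209 = 5·40 + 9   →  a_3 = 5
40 = 4·9 + 4   →  a_4 = 4
9 = 2·4 + 1   →  a_5 = 2

2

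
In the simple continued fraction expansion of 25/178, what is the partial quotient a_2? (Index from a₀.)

8

25 = 0·178 + 25   →  a_0 = 0
178 = 7·25 + 3   →  a_1 = 7
25 = 8·3 + 1   →  a_2 = 8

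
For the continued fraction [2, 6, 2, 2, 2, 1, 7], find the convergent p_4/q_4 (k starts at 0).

166/77

Using pₖ = aₖpₖ₋₁ + pₖ₋₂, qₖ = aₖqₖ₋₁ + qₖ₋₂ (with p₋₁=1, p₋₂=0, q₋₁=0, q₋₂=1):
  k=0: a=2, p=2, q=1
  k=1: a=6, p=13, q=6
  k=2: a=2, p=28, q=13
  k=3: a=2, p=69, q=32
  k=4: a=2, p=166, q=77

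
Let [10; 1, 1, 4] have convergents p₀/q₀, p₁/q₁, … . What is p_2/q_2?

Using pₖ = aₖpₖ₋₁ + pₖ₋₂, qₖ = aₖqₖ₋₁ + qₖ₋₂ (with p₋₁=1, p₋₂=0, q₋₁=0, q₋₂=1):
  k=0: a=10, p=10, q=1
  k=1: a=1, p=11, q=1
  k=2: a=1, p=21, q=2

21/2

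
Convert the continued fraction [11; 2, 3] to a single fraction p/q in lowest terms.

Fold from the inside: start with 3/1.
  2 + 1/3 = 7/3
  11 + 3/7 = 80/7

80/7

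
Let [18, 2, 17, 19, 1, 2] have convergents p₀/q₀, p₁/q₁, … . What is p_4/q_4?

12977/702

Using pₖ = aₖpₖ₋₁ + pₖ₋₂, qₖ = aₖqₖ₋₁ + qₖ₋₂ (with p₋₁=1, p₋₂=0, q₋₁=0, q₋₂=1):
  k=0: a=18, p=18, q=1
  k=1: a=2, p=37, q=2
  k=2: a=17, p=647, q=35
  k=3: a=19, p=12330, q=667
  k=4: a=1, p=12977, q=702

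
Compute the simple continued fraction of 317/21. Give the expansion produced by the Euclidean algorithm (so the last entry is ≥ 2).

[15; 10, 2]

317 = 15·21 + 2
21 = 10·2 + 1
2 = 2·1 + 0  (stop)
So 317/21 = [15; 10, 2].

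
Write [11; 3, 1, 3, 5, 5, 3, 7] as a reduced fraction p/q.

Fold from the inside: start with 7/1.
  3 + 1/7 = 22/7
  5 + 7/22 = 117/22
  5 + 22/117 = 607/117
  3 + 117/607 = 1938/607
  1 + 607/1938 = 2545/1938
  3 + 1938/2545 = 9573/2545
  11 + 2545/9573 = 107848/9573

107848/9573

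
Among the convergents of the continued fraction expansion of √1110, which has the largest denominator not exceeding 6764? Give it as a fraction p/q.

132567/3979

√1110 = [33; 3, 6, 3, 66, …] (period length 4).
Convergents:
  p_0/q_0 = 33/1
  p_1/q_1 = 100/3
  p_2/q_2 = 633/19
  p_3/q_3 = 1999/60
  p_4/q_4 = 132567/3979
  p_5/q_5 = 399700/11997
q_4 = 3979 ≤ 6764 < 11997 = q_5, so the answer is 132567/3979.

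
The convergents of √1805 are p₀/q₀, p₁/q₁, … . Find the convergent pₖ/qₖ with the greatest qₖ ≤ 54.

1402/33

√1805 = [42; 2, 16, 2, 84, …] (period length 4).
Convergents:
  p_0/q_0 = 42/1
  p_1/q_1 = 85/2
  p_2/q_2 = 1402/33
  p_3/q_3 = 2889/68
q_2 = 33 ≤ 54 < 68 = q_3, so the answer is 1402/33.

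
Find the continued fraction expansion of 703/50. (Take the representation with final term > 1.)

703 = 14·50 + 3
50 = 16·3 + 2
3 = 1·2 + 1
2 = 2·1 + 0  (stop)
So 703/50 = [14; 16, 1, 2].

[14; 16, 1, 2]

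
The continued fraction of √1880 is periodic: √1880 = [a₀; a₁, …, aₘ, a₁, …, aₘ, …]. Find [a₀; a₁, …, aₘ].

a₀ = ⌊√1880⌋ = 43.
With m₀=0, d₀=1 and mₖ₊₁ = dₖaₖ − mₖ, dₖ₊₁ = (n − mₖ₊₁²)/dₖ, aₖ₊₁ = ⌊(a₀+mₖ₊₁)/dₖ₊₁⌋:
  k=1: m=43, d=31, a=2
  k=2: m=19, d=49, a=1
  k=3: m=30, d=20, a=3
  k=4: m=30, d=49, a=1
  k=5: m=19, d=31, a=2
  k=6: m=43, d=1, a=86
d=1 and a=2a₀=86 at k=6, so the next step gives (m, d) = (43, 31) again — its k=1 value — and the period has length 6.

[43; 2, 1, 3, 1, 2, 86]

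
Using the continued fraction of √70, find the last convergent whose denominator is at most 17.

92/11

√70 = [8; 2, 1, 2, 1, 2, 16, …] (period length 6).
Convergents:
  p_0/q_0 = 8/1
  p_1/q_1 = 17/2
  p_2/q_2 = 25/3
  p_3/q_3 = 67/8
  p_4/q_4 = 92/11
  p_5/q_5 = 251/30
q_4 = 11 ≤ 17 < 30 = q_5, so the answer is 92/11.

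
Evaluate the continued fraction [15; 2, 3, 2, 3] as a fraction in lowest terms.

849/55

Using pₖ = aₖpₖ₋₁ + pₖ₋₂ and qₖ = aₖqₖ₋₁ + qₖ₋₂:
  k=0: a=15, p=15, q=1
  k=1: a=2, p=31, q=2
  k=2: a=3, p=108, q=7
  k=3: a=2, p=247, q=16
  k=4: a=3, p=849, q=55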